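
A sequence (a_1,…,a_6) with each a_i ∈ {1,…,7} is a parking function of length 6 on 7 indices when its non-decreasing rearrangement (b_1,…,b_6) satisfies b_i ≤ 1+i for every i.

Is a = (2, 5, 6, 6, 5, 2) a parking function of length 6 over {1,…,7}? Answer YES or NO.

Sorted: b = (2, 2, 5, 5, 6, 6).
  b_1=2 ≤ 2
  b_2=2 ≤ 3
  b_3=5 > 4
  fails at i=3 ⇒ NO

NO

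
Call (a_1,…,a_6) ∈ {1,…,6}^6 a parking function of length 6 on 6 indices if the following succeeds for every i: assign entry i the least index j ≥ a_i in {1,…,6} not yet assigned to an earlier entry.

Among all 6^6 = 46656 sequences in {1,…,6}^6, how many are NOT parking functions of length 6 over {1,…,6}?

29849

#PF = 1·7^5 = 1 · 16807 = 16807 (Pollak)
Check (1,5,3,6,2,6) → sorted (1,2,3,5,6,6): b_4=5>4, not a PF.
6^6 − 16807 = 46656 − 16807 = 29849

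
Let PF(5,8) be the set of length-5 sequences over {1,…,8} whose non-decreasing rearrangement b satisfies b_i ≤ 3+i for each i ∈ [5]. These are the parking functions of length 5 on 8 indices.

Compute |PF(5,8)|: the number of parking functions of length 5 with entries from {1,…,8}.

|PF| = (8−5+1)·(8+1)^(5−1) = 4×6561 = 26244 (Konheim–Weiss)
Example (5,4,8,4,4) → sorted (4,4,4,5,8): b_i ≤ 3+i ∀i, a PF.

26244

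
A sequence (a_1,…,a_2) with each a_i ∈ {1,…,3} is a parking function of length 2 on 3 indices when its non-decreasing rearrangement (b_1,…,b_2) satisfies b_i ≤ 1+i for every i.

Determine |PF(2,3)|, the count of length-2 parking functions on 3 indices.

|PF| = (4−2)·4^(2−1) = 2×4 = 8 (Pollak)
Check (1,3) → sorted (1,3): b_i ≤ 1+i ∀i, a PF.

8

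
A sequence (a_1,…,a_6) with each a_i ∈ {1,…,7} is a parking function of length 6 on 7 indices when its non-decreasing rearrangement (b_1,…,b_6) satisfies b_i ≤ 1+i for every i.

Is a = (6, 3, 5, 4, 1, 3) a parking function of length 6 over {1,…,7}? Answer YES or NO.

YES

Order a: b = (1, 3, 3, 4, 5, 6).
  b_1=1 ≤ 2
  b_2=3 ≤ 3
  b_3=3 ≤ 4
  b_4=4 ≤ 5
  b_5=5 ≤ 6
  b_6=6 ≤ 7
All bounds hold ⇒ YES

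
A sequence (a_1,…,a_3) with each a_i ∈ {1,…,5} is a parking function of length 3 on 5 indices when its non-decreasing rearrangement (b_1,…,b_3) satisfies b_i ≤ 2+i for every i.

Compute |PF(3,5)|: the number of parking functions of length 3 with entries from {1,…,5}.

|PF(3,5)| = (5−3+1)·(5+1)^(3−1) = 3 · 36 = 108 (Konheim–Weiss)
One tuple (1,1,5) → sorted (1,1,5): b_i ≤ 2+i ∀i, a PF.

108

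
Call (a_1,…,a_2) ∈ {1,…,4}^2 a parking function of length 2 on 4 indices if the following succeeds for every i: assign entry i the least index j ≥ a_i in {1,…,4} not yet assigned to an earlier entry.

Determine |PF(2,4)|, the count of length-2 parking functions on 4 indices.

15

Count = 3·5^1 = 3 · 5 = 15
Check (2,4) → sorted (2,4): b_i ≤ 2+i ∀i, a PF.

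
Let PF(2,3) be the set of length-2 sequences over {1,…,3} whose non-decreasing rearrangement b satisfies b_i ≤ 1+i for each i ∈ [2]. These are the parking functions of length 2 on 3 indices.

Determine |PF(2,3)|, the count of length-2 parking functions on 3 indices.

8

Count = (3−2+1)·(3+1)^(2−1) = 2·4 = 8
E.g. (1,3) → sorted (1,3): b_i ≤ 1+i ∀i, a PF.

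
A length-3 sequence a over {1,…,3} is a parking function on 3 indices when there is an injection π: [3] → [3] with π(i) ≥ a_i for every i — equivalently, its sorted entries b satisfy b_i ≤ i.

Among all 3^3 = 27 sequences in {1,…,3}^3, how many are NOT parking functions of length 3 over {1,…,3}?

11

Count = (4−3)·4^(3−1) = 1·16 = 16
Example (3,3,3) → sorted (3,3,3): b_1=3>1, not a PF.
So 27 − 16 = 11 fail.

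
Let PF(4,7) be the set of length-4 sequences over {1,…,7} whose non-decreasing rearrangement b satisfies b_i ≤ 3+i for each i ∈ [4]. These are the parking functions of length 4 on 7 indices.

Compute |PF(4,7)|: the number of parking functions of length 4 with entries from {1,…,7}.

2048

#PF = (7−4+1)·(7+1)^(4−1) = 4 · 512 = 2048 (Konheim–Weiss)
Check (6,2,5,3) → sorted (2,3,5,6): b_i ≤ 3+i ∀i, a PF.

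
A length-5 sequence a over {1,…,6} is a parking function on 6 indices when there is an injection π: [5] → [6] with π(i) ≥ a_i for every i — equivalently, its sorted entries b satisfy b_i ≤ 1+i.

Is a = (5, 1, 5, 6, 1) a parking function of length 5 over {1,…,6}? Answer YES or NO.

Rearranged: b = (1, 1, 5, 5, 6).
  b_1=1 ≤ 2
  b_2=1 ≤ 3
  b_3=5 > 4
  fails at i=3 ⇒ NO

NO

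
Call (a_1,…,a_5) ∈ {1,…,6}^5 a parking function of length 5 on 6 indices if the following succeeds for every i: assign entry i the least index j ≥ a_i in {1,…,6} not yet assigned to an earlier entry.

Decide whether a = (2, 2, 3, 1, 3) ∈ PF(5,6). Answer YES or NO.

Order a: b = (1, 2, 2, 3, 3).
  b_1=1 ≤ 2
  b_2=2 ≤ 3
  b_3=2 ≤ 4
  b_4=3 ≤ 5
  b_5=3 ≤ 6
All bounds hold ⇒ YES

YES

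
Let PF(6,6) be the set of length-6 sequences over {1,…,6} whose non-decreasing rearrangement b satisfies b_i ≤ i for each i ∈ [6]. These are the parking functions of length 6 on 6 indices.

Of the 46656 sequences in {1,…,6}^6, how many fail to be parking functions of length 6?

#PF = 1·7^5 = 1·16807 = 16807 (Pollak)
E.g. (4,5,2,6,2,5) → sorted (2,2,4,5,5,6): b_1=2>1, not a PF.
So 46656 − 16807 = 29849 fail.

29849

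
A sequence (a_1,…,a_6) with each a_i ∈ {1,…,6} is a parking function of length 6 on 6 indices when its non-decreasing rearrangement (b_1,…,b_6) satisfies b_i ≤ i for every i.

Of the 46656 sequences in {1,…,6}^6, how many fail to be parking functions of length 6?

#PF = (6−6+1)·(6+1)^(6−1) = 1 · 16807 = 16807 (Pollak)
One tuple (5,6,6,2,5,6) → sorted (2,5,5,6,6,6): b_1=2>1, not a PF.
So 46656 − 16807 = 29849 fail.

29849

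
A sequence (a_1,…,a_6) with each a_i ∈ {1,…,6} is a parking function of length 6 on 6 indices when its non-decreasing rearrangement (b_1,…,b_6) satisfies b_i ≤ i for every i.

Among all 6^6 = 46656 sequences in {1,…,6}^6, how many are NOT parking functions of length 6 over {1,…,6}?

|PF| = (6−6+1)·(6+1)^(6−1) = 1·16807 = 16807 [KW]
One tuple (4,4,5,2,3,6) → sorted (2,3,4,4,5,6): b_1=2>1, not a PF.
So 46656 − 16807 = 29849 fail.

29849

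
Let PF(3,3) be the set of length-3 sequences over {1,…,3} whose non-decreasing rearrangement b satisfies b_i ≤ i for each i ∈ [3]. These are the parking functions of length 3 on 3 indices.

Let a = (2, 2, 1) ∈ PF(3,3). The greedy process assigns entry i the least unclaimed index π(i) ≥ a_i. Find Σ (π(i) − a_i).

Σπ = 3·4/2 = 6 (π permutes [3]); Σa = 2+2+1 = 5; disp = 6−5 = 1.

1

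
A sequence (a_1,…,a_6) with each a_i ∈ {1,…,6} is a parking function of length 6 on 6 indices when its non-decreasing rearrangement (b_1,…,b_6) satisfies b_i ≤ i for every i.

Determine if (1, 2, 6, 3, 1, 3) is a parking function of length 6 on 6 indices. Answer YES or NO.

Sorted: b = (1, 1, 2, 3, 3, 6).
  b_1=1 ≤ 1
  b_2=1 ≤ 2
  b_3=2 ≤ 3
  b_4=3 ≤ 4
  b_5=3 ≤ 5
  b_6=6 ≤ 6
All bounds hold ⇒ YES

YES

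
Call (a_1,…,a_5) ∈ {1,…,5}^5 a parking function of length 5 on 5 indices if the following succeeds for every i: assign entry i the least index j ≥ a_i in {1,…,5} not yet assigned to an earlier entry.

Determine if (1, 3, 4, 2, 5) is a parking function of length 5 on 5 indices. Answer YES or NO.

Order a: b = (1, 2, 3, 4, 5).
  b_1=1 ≤ 1
  b_2=2 ≤ 2
  b_3=3 ≤ 3
  b_4=4 ≤ 4
  b_5=5 ≤ 5
All bounds hold ⇒ YES

YES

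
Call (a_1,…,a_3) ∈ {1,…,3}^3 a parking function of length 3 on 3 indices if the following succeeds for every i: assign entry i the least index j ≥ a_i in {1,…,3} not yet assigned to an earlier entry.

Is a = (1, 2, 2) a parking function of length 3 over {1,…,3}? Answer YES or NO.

YES

Order a: b = (1, 2, 2).
  b_1=1 ≤ 1
  b_2=2 ≤ 2
  b_3=2 ≤ 3
All bounds hold ⇒ YES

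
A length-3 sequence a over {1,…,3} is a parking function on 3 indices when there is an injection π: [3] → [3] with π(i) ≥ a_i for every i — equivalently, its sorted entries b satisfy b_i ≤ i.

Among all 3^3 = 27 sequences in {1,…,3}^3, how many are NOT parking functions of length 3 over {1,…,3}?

Count = (3+1−3)·(3+1)^{3−1} = 1×16 = 16
Example (3,3,3) → sorted (3,3,3): b_1=3>1, not a PF.
So 27 − 16 = 11 fail.

11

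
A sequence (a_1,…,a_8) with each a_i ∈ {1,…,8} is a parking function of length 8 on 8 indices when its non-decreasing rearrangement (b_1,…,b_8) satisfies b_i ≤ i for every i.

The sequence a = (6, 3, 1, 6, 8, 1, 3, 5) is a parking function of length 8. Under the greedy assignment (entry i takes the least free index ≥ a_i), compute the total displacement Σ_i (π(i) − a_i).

3

Σπ(i) = 1+…+8 = 36; Σa = 6+3+1+6+8+1+3+5 = 33; disp = 36−33 = 3.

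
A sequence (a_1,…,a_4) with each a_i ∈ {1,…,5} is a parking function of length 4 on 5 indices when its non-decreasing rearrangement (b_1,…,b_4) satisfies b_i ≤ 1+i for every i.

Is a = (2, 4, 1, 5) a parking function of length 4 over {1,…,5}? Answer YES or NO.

YES

Order a: b = (1, 2, 4, 5).
  b_1=1 ≤ 2
  b_2=2 ≤ 3
  b_3=4 ≤ 4
  b_4=5 ≤ 5
All bounds hold ⇒ YES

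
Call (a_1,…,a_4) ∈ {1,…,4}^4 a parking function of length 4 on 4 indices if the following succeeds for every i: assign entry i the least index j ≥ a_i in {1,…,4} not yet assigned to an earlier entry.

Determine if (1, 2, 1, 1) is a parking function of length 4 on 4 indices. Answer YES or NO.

Order a: b = (1, 1, 1, 2).
  b_1=1 ≤ 1
  b_2=1 ≤ 2
  b_3=1 ≤ 3
  b_4=2 ≤ 4
All bounds hold ⇒ YES

YES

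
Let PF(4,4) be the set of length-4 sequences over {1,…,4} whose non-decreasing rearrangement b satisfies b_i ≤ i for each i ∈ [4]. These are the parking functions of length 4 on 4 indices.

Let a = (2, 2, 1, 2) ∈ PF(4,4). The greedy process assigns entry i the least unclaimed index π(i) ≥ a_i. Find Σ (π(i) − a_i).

3

Σπ = 10 ({1..4} each once); Σa = 2+2+1+2 = 7; disp = 10−7 = 3.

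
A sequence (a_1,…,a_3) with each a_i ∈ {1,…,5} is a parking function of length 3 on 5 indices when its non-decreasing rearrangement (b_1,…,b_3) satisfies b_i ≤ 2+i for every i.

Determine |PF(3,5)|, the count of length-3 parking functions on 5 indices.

Count = 3·6^2 = 3×36 = 108 [KW]
E.g. (2,4,5) → sorted (2,4,5): b_i ≤ 2+i ∀i, a PF.

108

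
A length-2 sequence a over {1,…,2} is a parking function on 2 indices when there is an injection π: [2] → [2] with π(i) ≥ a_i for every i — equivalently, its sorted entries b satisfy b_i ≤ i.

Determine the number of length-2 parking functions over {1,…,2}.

3

#PF = (3−2)·3^(2−1) = 1 · 3 = 3
One tuple (1,2) → sorted (1,2): b_i ≤ i ∀i, a PF.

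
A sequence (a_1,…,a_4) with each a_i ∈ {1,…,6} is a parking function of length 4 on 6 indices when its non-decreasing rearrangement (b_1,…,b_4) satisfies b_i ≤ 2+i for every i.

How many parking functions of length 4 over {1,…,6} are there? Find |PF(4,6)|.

1029

|PF| = (7−4)·7^(4−1) = 3×343 = 1029 (Pollak)
E.g. (1,6,1,3) → sorted (1,1,3,6): b_i ≤ 2+i ∀i, a PF.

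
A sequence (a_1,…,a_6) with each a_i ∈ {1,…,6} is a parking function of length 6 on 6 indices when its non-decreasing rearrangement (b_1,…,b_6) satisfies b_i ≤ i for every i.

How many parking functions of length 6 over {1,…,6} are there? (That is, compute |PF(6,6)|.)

16807

Count = (7−6)·7^(6−1) = 1·16807 = 16807
Example (3,2,1,1,3,3) → sorted (1,1,2,3,3,3): b_i ≤ i ∀i, a PF.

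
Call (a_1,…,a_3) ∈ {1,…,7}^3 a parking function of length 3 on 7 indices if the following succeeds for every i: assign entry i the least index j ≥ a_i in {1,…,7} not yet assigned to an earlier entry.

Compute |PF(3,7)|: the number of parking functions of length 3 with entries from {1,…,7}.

320

|PF(3,7)| = (7+1−3)·(7+1)^{3−1} = 5·64 = 320 [KW]
Check (2,4,2) → sorted (2,2,4): b_i ≤ 4+i ∀i, a PF.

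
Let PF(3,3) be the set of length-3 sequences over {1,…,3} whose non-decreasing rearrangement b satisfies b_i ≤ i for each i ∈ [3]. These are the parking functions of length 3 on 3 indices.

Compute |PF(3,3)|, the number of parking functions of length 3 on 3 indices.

Count = (4−3)·4^(3−1) = 1×16 = 16 (Konheim–Weiss)
Check (1,2,3) → sorted (1,2,3): b_i ≤ i ∀i, a PF.

16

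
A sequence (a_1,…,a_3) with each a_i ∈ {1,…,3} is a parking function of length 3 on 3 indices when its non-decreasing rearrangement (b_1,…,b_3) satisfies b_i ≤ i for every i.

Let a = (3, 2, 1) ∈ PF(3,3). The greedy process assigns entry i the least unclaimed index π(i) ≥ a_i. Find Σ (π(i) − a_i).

Σπ(i) = 1+…+3 = 6; Σa = 3+2+1 = 6; disp = 6−6 = 0.

0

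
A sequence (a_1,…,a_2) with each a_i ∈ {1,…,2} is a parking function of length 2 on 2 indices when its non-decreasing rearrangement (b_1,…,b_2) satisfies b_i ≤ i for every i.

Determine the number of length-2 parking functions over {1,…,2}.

Count = 1·3^1 = 1 · 3 = 3 (Konheim–Weiss)
One tuple (1,2) → sorted (1,2): b_i ≤ i ∀i, a PF.

3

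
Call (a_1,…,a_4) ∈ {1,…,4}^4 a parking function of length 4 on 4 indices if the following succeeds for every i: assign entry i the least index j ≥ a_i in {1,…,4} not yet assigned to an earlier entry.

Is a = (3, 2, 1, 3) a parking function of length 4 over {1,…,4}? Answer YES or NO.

Rearranged: b = (1, 2, 3, 3).
  b_1=1 ≤ 1
  b_2=2 ≤ 2
  b_3=3 ≤ 3
  b_4=3 ≤ 4
All bounds hold ⇒ YES

YES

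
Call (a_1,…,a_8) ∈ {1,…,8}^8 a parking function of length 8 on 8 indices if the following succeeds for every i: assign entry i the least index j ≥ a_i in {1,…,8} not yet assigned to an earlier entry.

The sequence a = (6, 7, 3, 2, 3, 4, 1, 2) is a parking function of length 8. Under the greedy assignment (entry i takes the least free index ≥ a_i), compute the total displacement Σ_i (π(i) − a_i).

8

Σπ(i) = 1+…+8 = 36; Σa = 6+7+3+2+3+4+1+2 = 28; disp = 36−28 = 8.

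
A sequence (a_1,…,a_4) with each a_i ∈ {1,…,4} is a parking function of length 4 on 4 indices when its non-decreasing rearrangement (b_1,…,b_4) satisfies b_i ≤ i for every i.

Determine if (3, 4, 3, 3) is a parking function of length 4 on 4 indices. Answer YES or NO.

Sorted: b = (3, 3, 3, 4).
  b_1=3 > 1
  fails at i=1 ⇒ NO

NO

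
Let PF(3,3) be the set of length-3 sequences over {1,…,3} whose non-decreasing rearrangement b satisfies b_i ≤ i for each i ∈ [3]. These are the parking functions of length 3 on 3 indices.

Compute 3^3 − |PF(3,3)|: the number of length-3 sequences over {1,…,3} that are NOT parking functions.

|PF(3,3)| = (3−3+1)·(3+1)^(3−1) = 1 · 16 = 16 [KW]
Check (3,2,3) → sorted (2,3,3): b_1=2>1, not a PF.
Total 27; non-PF = 27−16 = 11

11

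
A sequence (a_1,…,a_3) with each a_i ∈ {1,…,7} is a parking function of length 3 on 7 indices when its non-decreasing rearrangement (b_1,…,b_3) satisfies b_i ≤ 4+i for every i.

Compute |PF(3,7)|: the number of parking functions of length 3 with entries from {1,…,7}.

320

|PF| = (8−3)·8^(3−1) = 5×64 = 320 (Pollak)
E.g. (5,6,4) → sorted (4,5,6): b_i ≤ 4+i ∀i, a PF.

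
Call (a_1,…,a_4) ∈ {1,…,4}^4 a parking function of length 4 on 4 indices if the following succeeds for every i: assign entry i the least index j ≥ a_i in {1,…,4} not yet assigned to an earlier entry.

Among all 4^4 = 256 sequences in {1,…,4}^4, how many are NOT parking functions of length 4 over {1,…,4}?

|PF| = (4+1−4)·(4+1)^{4−1} = 1 · 125 = 125 (Konheim–Weiss)
One tuple (4,3,3,4) → sorted (3,3,4,4): b_1=3>1, not a PF.
So 256 − 125 = 131 fail.

131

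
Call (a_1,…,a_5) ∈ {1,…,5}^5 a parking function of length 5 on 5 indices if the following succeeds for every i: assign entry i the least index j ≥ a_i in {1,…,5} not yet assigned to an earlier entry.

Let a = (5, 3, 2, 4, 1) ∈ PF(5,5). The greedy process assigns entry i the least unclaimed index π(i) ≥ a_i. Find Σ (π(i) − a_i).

Σπ(i) = 1+…+5 = 15; Σa = 5+3+2+4+1 = 15; disp = 15−15 = 0.

0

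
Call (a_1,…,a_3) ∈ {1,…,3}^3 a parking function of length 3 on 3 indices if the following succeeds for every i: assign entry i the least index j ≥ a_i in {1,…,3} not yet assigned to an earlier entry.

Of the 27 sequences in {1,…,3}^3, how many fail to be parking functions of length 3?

Count = 1·4^2 = 1·16 = 16 (Konheim–Weiss)
Example (3,3,2) → sorted (2,3,3): b_1=2>1, not a PF.
Total 27; non-PF = 27−16 = 11

11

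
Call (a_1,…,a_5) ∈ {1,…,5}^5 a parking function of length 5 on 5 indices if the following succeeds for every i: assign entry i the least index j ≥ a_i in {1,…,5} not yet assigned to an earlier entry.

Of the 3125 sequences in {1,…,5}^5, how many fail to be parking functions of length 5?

1829

|PF(5,5)| = (5+1−5)·(5+1)^{5−1} = 1 · 1296 = 1296 [KW]
Example (1,5,5,5,4) → sorted (1,4,5,5,5): b_2=4>2, not a PF.
So 3125 − 1296 = 1829 fail.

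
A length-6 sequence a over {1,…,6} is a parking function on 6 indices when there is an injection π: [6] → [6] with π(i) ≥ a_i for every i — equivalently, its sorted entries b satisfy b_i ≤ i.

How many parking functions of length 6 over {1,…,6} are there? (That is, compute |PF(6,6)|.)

16807

#PF = 1·7^5 = 1×16807 = 16807 (Pollak)
Check (5,3,5,1,1,3) → sorted (1,1,3,3,5,5): b_i ≤ i ∀i, a PF.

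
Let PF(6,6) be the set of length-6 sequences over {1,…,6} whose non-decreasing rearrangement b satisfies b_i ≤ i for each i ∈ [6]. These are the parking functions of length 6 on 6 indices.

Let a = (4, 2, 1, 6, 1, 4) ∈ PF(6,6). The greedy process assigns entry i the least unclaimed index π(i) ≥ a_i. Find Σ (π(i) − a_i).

Σπ(i) = 1+…+6 = 21; Σa = 4+2+1+6+1+4 = 18; disp = 21−18 = 3.

3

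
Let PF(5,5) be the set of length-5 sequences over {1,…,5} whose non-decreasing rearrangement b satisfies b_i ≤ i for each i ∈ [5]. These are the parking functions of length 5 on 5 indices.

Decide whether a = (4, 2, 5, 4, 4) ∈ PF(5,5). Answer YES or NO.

Sorted: b = (2, 4, 4, 4, 5).
  b_1=2 > 1
  fails at i=1 ⇒ NO

NO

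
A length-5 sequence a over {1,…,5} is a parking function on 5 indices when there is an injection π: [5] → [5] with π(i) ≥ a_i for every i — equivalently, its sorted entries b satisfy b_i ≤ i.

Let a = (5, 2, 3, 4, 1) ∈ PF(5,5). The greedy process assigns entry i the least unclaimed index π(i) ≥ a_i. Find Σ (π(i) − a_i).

0

Σπ = 5·6/2 = 15 (π permutes [5]); Σa = 5+2+3+4+1 = 15; disp = 15−15 = 0.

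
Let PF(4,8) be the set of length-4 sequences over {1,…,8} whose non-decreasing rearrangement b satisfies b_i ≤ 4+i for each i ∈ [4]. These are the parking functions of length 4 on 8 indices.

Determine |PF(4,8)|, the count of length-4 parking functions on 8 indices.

Count = (9−4)·9^(4−1) = 5 · 729 = 3645 [KW]
Example (6,7,3,8) → sorted (3,6,7,8): b_i ≤ 4+i ∀i, a PF.

3645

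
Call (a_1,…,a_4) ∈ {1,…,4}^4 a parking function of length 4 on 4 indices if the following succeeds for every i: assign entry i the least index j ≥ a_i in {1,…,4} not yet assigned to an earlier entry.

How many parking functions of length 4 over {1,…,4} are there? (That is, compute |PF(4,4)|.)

#PF = 1·5^3 = 1×125 = 125 [KW]
One tuple (1,3,3,2) → sorted (1,2,3,3): b_i ≤ i ∀i, a PF.

125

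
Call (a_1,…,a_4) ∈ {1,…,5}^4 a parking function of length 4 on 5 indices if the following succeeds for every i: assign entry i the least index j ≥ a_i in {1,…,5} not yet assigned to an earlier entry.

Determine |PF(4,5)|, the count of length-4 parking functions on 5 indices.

Count = (6−4)·6^(4−1) = 2·216 = 432
One tuple (1,5,4,3) → sorted (1,3,4,5): b_i ≤ 1+i ∀i, a PF.

432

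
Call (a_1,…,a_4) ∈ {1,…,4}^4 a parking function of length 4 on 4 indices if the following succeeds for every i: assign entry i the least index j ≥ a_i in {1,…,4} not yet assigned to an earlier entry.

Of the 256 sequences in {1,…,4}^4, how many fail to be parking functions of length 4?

#PF = 1·5^3 = 1×125 = 125
E.g. (2,4,3,2) → sorted (2,2,3,4): b_1=2>1, not a PF.
4^4 − 125 = 256 − 125 = 131

131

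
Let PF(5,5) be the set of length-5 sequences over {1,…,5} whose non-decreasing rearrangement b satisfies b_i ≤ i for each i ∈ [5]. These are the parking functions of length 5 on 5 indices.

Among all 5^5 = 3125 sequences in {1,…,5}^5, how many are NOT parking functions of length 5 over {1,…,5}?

1829

|PF(5,5)| = (6−5)·6^(5−1) = 1 · 1296 = 1296 (Pollak)
Example (4,5,4,4,3) → sorted (3,4,4,4,5): b_1=3>1, not a PF.
Total 3125; non-PF = 3125−1296 = 1829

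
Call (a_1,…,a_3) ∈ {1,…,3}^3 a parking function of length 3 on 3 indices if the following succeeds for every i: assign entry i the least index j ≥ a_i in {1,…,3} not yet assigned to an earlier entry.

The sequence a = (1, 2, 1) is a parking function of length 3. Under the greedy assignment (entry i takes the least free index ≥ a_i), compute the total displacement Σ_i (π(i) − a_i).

Σπ = 6 ({1..3} each once); Σa = 1+2+1 = 4; disp = 6−4 = 2.

2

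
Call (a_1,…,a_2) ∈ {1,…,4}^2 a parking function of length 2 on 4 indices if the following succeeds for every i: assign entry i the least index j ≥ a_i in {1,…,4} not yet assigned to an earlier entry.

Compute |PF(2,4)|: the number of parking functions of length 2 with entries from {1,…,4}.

|PF(2,4)| = (5−2)·5^(2−1) = 3·5 = 15 [KW]
Check (4,3) → sorted (3,4): b_i ≤ 2+i ∀i, a PF.

15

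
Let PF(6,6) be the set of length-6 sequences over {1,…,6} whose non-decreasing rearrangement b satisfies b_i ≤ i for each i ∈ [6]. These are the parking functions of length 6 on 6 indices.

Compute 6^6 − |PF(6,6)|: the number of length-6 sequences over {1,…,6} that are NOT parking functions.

29849

|PF(6,6)| = (6+1−6)·(6+1)^{6−1} = 1×16807 = 16807
E.g. (5,5,6,5,3,2) → sorted (2,3,5,5,5,6): b_1=2>1, not a PF.
Total 46656; non-PF = 46656−16807 = 29849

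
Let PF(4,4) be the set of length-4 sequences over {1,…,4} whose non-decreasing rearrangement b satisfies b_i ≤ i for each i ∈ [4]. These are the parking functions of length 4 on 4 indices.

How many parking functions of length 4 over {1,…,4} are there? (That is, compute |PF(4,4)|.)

125

#PF = (5−4)·5^(4−1) = 1·125 = 125 [KW]
Check (3,4,1,2) → sorted (1,2,3,4): b_i ≤ i ∀i, a PF.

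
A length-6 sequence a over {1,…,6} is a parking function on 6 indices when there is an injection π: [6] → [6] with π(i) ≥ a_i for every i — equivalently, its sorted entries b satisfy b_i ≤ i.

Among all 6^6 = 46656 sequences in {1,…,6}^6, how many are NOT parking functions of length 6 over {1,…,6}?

29849

#PF = (6−6+1)·(6+1)^(6−1) = 1 · 16807 = 16807
E.g. (6,4,3,4,2,6) → sorted (2,3,4,4,6,6): b_1=2>1, not a PF.
So 46656 − 16807 = 29849 fail.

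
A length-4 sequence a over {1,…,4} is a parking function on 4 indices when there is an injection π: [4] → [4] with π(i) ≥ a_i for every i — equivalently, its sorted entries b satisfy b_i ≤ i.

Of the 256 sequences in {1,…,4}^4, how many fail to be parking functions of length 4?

|PF(4,4)| = (4+1−4)·(4+1)^{4−1} = 1·125 = 125
E.g. (1,4,4,4) → sorted (1,4,4,4): b_2=4>2, not a PF.
4^4 − 125 = 256 − 125 = 131

131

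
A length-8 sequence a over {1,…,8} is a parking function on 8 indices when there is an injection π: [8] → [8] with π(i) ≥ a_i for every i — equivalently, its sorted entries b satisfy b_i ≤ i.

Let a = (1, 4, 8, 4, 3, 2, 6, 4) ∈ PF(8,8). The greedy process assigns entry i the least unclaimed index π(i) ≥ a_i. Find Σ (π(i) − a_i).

4

Σπ(i) = 1+…+8 = 36; Σa = 1+4+8+4+3+2+6+4 = 32; disp = 36−32 = 4.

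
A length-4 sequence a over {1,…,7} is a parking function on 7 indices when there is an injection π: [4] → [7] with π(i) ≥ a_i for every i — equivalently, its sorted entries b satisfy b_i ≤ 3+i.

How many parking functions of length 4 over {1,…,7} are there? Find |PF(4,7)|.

Count = 4·8^3 = 4·512 = 2048 [KW]
Check (6,2,7,3) → sorted (2,3,6,7): b_i ≤ 3+i ∀i, a PF.

2048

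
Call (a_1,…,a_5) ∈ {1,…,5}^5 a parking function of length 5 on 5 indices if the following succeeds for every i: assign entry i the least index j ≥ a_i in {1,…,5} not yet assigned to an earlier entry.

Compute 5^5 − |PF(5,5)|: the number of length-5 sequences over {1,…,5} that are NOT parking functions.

1829

|PF(5,5)| = 1·6^4 = 1 · 1296 = 1296 (Konheim–Weiss)
One tuple (3,5,3,2,3) → sorted (2,3,3,3,5): b_1=2>1, not a PF.
5^5 − 1296 = 3125 − 1296 = 1829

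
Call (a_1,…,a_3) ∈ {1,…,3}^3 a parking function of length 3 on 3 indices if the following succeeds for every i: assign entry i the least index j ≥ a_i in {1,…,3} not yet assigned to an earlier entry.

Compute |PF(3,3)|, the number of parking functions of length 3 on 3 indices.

|PF| = (4−3)·4^(3−1) = 1×16 = 16 [KW]
E.g. (2,1,3) → sorted (1,2,3): b_i ≤ i ∀i, a PF.

16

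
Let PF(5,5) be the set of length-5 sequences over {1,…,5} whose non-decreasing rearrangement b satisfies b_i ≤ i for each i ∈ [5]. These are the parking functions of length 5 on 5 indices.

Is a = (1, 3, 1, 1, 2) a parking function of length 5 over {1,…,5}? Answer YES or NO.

Rearranged: b = (1, 1, 1, 2, 3).
  b_1=1 ≤ 1
  b_2=1 ≤ 2
  b_3=1 ≤ 3
  b_4=2 ≤ 4
  b_5=3 ≤ 5
All bounds hold ⇒ YES

YES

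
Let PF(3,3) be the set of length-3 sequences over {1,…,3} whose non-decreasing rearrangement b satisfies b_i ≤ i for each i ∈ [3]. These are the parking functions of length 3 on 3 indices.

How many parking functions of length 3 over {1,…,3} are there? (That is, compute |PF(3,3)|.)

16

Count = 1·4^2 = 1×16 = 16
Example (1,2,3) → sorted (1,2,3): b_i ≤ i ∀i, a PF.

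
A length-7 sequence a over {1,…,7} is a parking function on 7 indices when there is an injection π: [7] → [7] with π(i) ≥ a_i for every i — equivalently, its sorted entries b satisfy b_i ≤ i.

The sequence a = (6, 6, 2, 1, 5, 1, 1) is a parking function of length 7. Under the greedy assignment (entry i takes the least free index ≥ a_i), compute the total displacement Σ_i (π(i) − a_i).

Σπ = 7·8/2 = 28 (π permutes [7]); Σa = 6+6+2+1+5+1+1 = 22; disp = 28−22 = 6.

6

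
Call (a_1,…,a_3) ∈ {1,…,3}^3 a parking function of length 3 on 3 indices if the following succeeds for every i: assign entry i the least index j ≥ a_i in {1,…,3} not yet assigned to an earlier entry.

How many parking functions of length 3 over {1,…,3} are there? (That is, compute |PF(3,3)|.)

|PF| = (4−3)·4^(3−1) = 1·16 = 16 (Pollak)
One tuple (1,3,1) → sorted (1,1,3): b_i ≤ i ∀i, a PF.

16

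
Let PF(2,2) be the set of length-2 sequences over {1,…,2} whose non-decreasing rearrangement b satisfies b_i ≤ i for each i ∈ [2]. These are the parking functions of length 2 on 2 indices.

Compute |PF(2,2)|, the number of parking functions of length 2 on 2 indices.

3

#PF = (2+1−2)·(2+1)^{2−1} = 1 · 3 = 3 [KW]
Example (2,1) → sorted (1,2): b_i ≤ i ∀i, a PF.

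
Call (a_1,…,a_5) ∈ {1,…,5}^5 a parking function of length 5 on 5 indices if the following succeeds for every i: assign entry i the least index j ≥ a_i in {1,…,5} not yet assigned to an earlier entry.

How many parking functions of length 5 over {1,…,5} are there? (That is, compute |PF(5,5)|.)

Count = (6−5)·6^(5−1) = 1 · 1296 = 1296
One tuple (4,3,2,4,1) → sorted (1,2,3,4,4): b_i ≤ i ∀i, a PF.

1296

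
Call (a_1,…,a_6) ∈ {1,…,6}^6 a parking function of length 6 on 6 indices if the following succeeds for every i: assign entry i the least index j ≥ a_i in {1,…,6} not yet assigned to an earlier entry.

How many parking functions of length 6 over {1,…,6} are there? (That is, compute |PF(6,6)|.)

|PF(6,6)| = 1·7^5 = 1×16807 = 16807 [KW]
One tuple (5,2,1,3,3,6) → sorted (1,2,3,3,5,6): b_i ≤ i ∀i, a PF.

16807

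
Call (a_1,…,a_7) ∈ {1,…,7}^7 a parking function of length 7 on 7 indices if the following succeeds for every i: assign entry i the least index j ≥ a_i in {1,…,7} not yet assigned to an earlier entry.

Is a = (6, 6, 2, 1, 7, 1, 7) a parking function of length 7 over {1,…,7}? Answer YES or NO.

Sorted: b = (1, 1, 2, 6, 6, 7, 7).
  b_1=1 ≤ 1
  b_2=1 ≤ 2
  b_3=2 ≤ 3
  b_4=6 > 4
  fails at i=4 ⇒ NO

NO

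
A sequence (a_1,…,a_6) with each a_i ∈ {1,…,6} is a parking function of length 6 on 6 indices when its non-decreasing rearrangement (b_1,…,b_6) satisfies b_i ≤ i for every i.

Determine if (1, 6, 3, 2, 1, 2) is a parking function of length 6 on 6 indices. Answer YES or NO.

Order a: b = (1, 1, 2, 2, 3, 6).
  b_1=1 ≤ 1
  b_2=1 ≤ 2
  b_3=2 ≤ 3
  b_4=2 ≤ 4
  b_5=3 ≤ 5
  b_6=6 ≤ 6
All bounds hold ⇒ YES

YES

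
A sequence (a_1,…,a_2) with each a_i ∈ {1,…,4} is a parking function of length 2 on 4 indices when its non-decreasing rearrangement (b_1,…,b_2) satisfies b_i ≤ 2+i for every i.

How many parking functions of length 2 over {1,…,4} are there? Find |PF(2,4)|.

15

Count = (4−2+1)·(4+1)^(2−1) = 3×5 = 15 [KW]
Example (4,3) → sorted (3,4): b_i ≤ 2+i ∀i, a PF.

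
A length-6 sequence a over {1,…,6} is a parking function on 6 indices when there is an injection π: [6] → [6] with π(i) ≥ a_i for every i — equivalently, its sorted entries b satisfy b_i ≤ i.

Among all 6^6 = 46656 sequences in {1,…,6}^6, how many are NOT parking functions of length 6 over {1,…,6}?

|PF| = (6−6+1)·(6+1)^(6−1) = 1·16807 = 16807 (Konheim–Weiss)
Check (3,5,5,6,2,4) → sorted (2,3,4,5,5,6): b_1=2>1, not a PF.
Total 46656; non-PF = 46656−16807 = 29849

29849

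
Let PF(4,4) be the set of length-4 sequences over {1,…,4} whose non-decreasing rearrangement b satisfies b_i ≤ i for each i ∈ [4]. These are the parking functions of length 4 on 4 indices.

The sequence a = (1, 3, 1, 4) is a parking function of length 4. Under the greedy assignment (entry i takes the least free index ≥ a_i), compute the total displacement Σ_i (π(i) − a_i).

Σπ = 10 ({1..4} each once); Σa = 1+3+1+4 = 9; disp = 10−9 = 1.

1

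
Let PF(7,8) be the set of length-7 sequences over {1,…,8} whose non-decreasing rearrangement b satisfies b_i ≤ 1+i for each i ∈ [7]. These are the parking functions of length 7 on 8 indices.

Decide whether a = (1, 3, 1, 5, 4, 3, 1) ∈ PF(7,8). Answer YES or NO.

Order a: b = (1, 1, 1, 3, 3, 4, 5).
  b_1=1 ≤ 2
  b_2=1 ≤ 3
  b_3=1 ≤ 4
  b_4=3 ≤ 5
  b_5=3 ≤ 6
  b_6=4 ≤ 7
  b_7=5 ≤ 8
All bounds hold ⇒ YES

YES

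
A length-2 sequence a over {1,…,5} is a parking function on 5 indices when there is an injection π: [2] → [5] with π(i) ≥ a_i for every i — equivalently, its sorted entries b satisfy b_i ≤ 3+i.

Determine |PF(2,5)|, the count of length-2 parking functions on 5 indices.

24

#PF = (5−2+1)·(5+1)^(2−1) = 4 · 6 = 24 (Pollak)
Example (3,3) → sorted (3,3): b_i ≤ 3+i ∀i, a PF.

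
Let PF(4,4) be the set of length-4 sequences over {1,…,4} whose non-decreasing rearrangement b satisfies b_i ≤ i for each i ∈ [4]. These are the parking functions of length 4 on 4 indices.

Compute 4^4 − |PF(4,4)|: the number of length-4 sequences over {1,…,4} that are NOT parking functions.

|PF| = (4+1−4)·(4+1)^{4−1} = 1×125 = 125 (Pollak)
Check (3,3,4,4) → sorted (3,3,4,4): b_1=3>1, not a PF.
So 256 − 125 = 131 fail.

131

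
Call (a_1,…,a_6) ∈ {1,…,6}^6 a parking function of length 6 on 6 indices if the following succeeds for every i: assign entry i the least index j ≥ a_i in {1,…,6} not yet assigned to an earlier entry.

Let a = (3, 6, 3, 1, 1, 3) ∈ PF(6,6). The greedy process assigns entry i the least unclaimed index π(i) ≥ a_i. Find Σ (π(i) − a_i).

4

Σπ = 6·7/2 = 21 (π permutes [6]); Σa = 3+6+3+1+1+3 = 17; disp = 21−17 = 4.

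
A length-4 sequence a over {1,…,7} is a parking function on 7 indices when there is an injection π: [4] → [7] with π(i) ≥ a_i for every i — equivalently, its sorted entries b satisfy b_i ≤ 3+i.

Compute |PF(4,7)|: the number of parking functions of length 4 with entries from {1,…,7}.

2048

#PF = (8−4)·8^(4−1) = 4×512 = 2048 (Konheim–Weiss)
E.g. (2,5,7,6) → sorted (2,5,6,7): b_i ≤ 3+i ∀i, a PF.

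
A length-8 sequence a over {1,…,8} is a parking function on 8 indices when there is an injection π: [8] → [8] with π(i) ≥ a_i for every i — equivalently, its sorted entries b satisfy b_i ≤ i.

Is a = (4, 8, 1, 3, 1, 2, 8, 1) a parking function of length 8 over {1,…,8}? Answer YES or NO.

Sorted: b = (1, 1, 1, 2, 3, 4, 8, 8).
  b_1=1 ≤ 1
  b_2=1 ≤ 2
  b_3=1 ≤ 3
  b_4=2 ≤ 4
  b_5=3 ≤ 5
  b_6=4 ≤ 6
  b_7=8 > 7
  fails at i=7 ⇒ NO

NO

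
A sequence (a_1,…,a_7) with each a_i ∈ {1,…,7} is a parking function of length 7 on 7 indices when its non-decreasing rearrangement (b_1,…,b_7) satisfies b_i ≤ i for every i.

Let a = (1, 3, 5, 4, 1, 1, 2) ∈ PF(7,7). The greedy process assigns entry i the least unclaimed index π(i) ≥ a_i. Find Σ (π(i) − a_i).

Σπ(i) = 1+…+7 = 28; Σa = 1+3+5+4+1+1+2 = 17; disp = 28−17 = 11.

11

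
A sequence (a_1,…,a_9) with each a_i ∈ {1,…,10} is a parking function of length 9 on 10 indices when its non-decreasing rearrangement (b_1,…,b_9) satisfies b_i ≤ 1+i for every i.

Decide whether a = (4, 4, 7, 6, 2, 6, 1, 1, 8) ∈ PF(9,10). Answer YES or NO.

YES

Sorted: b = (1, 1, 2, 4, 4, 6, 6, 7, 8).
  b_1=1 ≤ 2
  b_2=1 ≤ 3
  b_3=2 ≤ 4
  b_4=4 ≤ 5
  b_5=4 ≤ 6
  b_6=6 ≤ 7
  b_7=6 ≤ 8
  b_8=7 ≤ 9
  b_9=8 ≤ 10
All bounds hold ⇒ YES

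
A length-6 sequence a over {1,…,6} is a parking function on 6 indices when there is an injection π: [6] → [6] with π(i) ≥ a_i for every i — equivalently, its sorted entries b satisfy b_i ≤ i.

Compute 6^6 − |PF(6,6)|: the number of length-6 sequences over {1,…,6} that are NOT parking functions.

Count = (6+1−6)·(6+1)^{6−1} = 1·16807 = 16807 (Pollak)
Check (1,5,6,5,3,4) → sorted (1,3,4,5,5,6): b_2=3>2, not a PF.
Total 46656; non-PF = 46656−16807 = 29849

29849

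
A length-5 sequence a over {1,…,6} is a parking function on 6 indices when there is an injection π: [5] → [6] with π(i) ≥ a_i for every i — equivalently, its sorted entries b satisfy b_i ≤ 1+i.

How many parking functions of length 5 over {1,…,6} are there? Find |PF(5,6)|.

#PF = (6+1−5)·(6+1)^{5−1} = 2×2401 = 4802
Example (4,1,5,5,1) → sorted (1,1,4,5,5): b_i ≤ 1+i ∀i, a PF.

4802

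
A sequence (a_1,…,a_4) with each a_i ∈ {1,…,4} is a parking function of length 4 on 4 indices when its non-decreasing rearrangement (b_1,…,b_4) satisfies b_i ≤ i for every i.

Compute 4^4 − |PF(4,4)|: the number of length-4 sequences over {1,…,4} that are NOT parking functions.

|PF| = 1·5^3 = 1·125 = 125 [KW]
Check (3,4,3,3) → sorted (3,3,3,4): b_1=3>1, not a PF.
4^4 − 125 = 256 − 125 = 131

131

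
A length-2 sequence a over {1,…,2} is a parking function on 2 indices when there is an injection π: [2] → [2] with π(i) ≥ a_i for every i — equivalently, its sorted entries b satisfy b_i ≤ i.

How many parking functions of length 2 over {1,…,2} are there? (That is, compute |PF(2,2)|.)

|PF| = (3−2)·3^(2−1) = 1 · 3 = 3 [KW]
One tuple (1,2) → sorted (1,2): b_i ≤ i ∀i, a PF.

3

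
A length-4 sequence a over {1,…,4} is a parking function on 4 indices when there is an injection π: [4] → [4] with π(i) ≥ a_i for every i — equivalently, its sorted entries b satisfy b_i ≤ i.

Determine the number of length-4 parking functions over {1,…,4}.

125

Count = (4−4+1)·(4+1)^(4−1) = 1 · 125 = 125 [KW]
Example (2,3,1,2) → sorted (1,2,2,3): b_i ≤ i ∀i, a PF.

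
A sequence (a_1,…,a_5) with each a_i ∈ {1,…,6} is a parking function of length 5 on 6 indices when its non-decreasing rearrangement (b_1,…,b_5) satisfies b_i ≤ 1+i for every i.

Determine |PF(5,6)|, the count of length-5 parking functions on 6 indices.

|PF(5,6)| = (6+1−5)·(6+1)^{5−1} = 2 · 2401 = 4802
Check (5,2,6,2,3) → sorted (2,2,3,5,6): b_i ≤ 1+i ∀i, a PF.

4802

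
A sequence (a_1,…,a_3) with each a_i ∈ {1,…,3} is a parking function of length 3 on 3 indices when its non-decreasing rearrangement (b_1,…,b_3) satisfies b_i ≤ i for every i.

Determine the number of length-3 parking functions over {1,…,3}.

|PF| = (3+1−3)·(3+1)^{3−1} = 1×16 = 16 (Pollak)
E.g. (2,1,3) → sorted (1,2,3): b_i ≤ i ∀i, a PF.

16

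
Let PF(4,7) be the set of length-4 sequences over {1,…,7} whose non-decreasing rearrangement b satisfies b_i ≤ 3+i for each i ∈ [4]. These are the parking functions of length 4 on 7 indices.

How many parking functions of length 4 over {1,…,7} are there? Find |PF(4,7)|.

2048

|PF(4,7)| = 4·8^3 = 4 · 512 = 2048 (Pollak)
One tuple (3,1,5,4) → sorted (1,3,4,5): b_i ≤ 3+i ∀i, a PF.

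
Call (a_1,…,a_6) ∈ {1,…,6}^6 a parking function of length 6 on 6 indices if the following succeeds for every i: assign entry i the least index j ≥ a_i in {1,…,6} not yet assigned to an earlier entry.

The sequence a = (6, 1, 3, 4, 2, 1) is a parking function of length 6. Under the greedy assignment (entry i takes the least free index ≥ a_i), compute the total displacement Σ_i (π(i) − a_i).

4

Σπ = 6·7/2 = 21 (π permutes [6]); Σa = 6+1+3+4+2+1 = 17; disp = 21−17 = 4.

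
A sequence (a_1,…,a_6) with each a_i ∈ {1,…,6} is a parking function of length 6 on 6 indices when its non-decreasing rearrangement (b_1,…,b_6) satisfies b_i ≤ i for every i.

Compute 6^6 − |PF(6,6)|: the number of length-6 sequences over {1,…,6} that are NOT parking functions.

29849

#PF = (7−6)·7^(6−1) = 1·16807 = 16807 (Pollak)
One tuple (4,1,6,6,6,3) → sorted (1,3,4,6,6,6): b_2=3>2, not a PF.
6^6 − 16807 = 46656 − 16807 = 29849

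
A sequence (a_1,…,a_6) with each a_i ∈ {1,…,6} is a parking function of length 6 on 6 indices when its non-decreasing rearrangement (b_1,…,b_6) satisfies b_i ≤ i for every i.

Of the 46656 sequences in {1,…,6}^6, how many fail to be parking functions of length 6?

29849

Count = 1·7^5 = 1×16807 = 16807
Example (6,1,6,6,3,5) → sorted (1,3,5,6,6,6): b_2=3>2, not a PF.
6^6 − 16807 = 46656 − 16807 = 29849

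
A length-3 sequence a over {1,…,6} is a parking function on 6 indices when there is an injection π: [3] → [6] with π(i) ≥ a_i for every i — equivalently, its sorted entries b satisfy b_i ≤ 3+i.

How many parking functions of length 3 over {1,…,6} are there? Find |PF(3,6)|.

196

|PF| = (7−3)·7^(3−1) = 4 · 49 = 196 [KW]
E.g. (3,5,6) → sorted (3,5,6): b_i ≤ 3+i ∀i, a PF.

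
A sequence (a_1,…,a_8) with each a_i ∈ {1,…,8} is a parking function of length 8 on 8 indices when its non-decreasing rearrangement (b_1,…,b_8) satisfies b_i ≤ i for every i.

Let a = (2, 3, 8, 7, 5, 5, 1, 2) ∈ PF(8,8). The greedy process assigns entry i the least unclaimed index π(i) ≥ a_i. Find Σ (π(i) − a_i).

Σπ(i) = 1+…+8 = 36; Σa = 2+3+8+7+5+5+1+2 = 33; disp = 36−33 = 3.

3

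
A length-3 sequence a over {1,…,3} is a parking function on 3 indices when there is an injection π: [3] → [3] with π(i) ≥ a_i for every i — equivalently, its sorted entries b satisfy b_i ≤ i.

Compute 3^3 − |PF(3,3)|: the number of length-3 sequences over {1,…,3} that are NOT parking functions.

Count = (4−3)·4^(3−1) = 1·16 = 16 (Konheim–Weiss)
Example (3,3,3) → sorted (3,3,3): b_1=3>1, not a PF.
Total 27; non-PF = 27−16 = 11

11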